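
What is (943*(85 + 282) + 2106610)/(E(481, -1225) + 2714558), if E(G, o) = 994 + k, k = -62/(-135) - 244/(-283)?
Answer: 4931845245/5460406034 ≈ 0.90320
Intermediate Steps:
k = 50486/38205 (k = -62*(-1/135) - 244*(-1/283) = 62/135 + 244/283 = 50486/38205 ≈ 1.3214)
E(G, o) = 38026256/38205 (E(G, o) = 994 + 50486/38205 = 38026256/38205)
(943*(85 + 282) + 2106610)/(E(481, -1225) + 2714558) = (943*(85 + 282) + 2106610)/(38026256/38205 + 2714558) = (943*367 + 2106610)/(103747714646/38205) = (346081 + 2106610)*(38205/103747714646) = 2452691*(38205/103747714646) = 4931845245/5460406034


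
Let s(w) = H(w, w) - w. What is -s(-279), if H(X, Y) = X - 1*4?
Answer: 4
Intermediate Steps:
H(X, Y) = -4 + X (H(X, Y) = X - 4 = -4 + X)
s(w) = -4 (s(w) = (-4 + w) - w = -4)
-s(-279) = -1*(-4) = 4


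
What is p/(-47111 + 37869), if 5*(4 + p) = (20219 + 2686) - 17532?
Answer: -5353/46210 ≈ -0.11584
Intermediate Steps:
p = 5353/5 (p = -4 + ((20219 + 2686) - 17532)/5 = -4 + (22905 - 17532)/5 = -4 + (⅕)*5373 = -4 + 5373/5 = 5353/5 ≈ 1070.6)
p/(-47111 + 37869) = 5353/(5*(-47111 + 37869)) = (5353/5)/(-9242) = (5353/5)*(-1/9242) = -5353/46210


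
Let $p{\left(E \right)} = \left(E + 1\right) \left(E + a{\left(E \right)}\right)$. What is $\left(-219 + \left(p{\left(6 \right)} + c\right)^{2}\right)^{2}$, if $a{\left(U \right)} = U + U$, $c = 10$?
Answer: $334048729$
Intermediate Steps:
$a{\left(U \right)} = 2 U$
$p{\left(E \right)} = 3 E \left(1 + E\right)$ ($p{\left(E \right)} = \left(E + 1\right) \left(E + 2 E\right) = \left(1 + E\right) 3 E = 3 E \left(1 + E\right)$)
$\left(-219 + \left(p{\left(6 \right)} + c\right)^{2}\right)^{2} = \left(-219 + \left(3 \cdot 6 \left(1 + 6\right) + 10\right)^{2}\right)^{2} = \left(-219 + \left(3 \cdot 6 \cdot 7 + 10\right)^{2}\right)^{2} = \left(-219 + \left(126 + 10\right)^{2}\right)^{2} = \left(-219 + 136^{2}\right)^{2} = \left(-219 + 18496\right)^{2} = 18277^{2} = 334048729$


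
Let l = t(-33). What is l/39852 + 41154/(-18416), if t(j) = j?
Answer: -68361539/30579768 ≈ -2.2355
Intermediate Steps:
l = -33
l/39852 + 41154/(-18416) = -33/39852 + 41154/(-18416) = -33*1/39852 + 41154*(-1/18416) = -11/13284 - 20577/9208 = -68361539/30579768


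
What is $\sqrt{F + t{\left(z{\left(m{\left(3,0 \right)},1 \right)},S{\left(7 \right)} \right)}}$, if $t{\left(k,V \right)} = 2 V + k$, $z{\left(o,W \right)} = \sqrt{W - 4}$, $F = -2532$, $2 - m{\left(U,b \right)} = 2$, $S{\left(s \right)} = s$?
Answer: $\sqrt{-2518 + i \sqrt{3}} \approx 0.0173 + 50.18 i$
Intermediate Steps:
$m{\left(U,b \right)} = 0$ ($m{\left(U,b \right)} = 2 - 2 = 0$)
$z{\left(o,W \right)} = \sqrt{-4 + W}$
$t{\left(k,V \right)} = k + 2 V$
$\sqrt{F + t{\left(z{\left(m{\left(3,0 \right)},1 \right)},S{\left(7 \right)} \right)}} = \sqrt{-2532 + \left(\sqrt{-4 + 1} + 2 \cdot 7\right)} = \sqrt{-2532 + \left(\sqrt{-3} + 14\right)} = \sqrt{-2532 + \left(i \sqrt{3} + 14\right)} = \sqrt{-2532 + \left(14 + i \sqrt{3}\right)} = \sqrt{-2518 + i \sqrt{3}}$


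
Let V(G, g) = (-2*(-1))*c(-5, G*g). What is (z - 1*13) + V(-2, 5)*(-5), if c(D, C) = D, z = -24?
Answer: 13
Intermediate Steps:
V(G, g) = -10 (V(G, g) = -2*(-1)*(-5) = 2*(-5) = -10)
(z - 1*13) + V(-2, 5)*(-5) = (-24 - 1*13) - 10*(-5) = (-24 - 13) + 50 = -37 + 50 = 13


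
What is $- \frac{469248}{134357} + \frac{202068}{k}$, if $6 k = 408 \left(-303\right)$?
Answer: $- \frac{3068136339}{230690969} \approx -13.3$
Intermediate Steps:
$k = -20604$ ($k = \frac{408 \left(-303\right)}{6} = \frac{1}{6} \left(-123624\right) = -20604$)
$- \frac{469248}{134357} + \frac{202068}{k} = - \frac{469248}{134357} + \frac{202068}{-20604} = \left(-469248\right) \frac{1}{134357} + 202068 \left(- \frac{1}{20604}\right) = - \frac{469248}{134357} - \frac{16839}{1717} = - \frac{3068136339}{230690969}$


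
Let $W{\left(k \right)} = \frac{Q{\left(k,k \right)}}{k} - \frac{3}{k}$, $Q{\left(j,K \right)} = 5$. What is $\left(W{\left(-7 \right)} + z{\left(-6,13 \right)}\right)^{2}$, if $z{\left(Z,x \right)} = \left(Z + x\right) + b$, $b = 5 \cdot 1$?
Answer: $\frac{6724}{49} \approx 137.22$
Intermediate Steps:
$b = 5$
$W{\left(k \right)} = \frac{2}{k}$ ($W{\left(k \right)} = \frac{5}{k} - \frac{3}{k} = \frac{2}{k}$)
$z{\left(Z,x \right)} = 5 + Z + x$ ($z{\left(Z,x \right)} = \left(Z + x\right) + 5 = 5 + Z + x$)
$\left(W{\left(-7 \right)} + z{\left(-6,13 \right)}\right)^{2} = \left(\frac{2}{-7} + \left(5 - 6 + 13\right)\right)^{2} = \left(2 \left(- \frac{1}{7}\right) + 12\right)^{2} = \left(- \frac{2}{7} + 12\right)^{2} = \left(\frac{82}{7}\right)^{2} = \frac{6724}{49}$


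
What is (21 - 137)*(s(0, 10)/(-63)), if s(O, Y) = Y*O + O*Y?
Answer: 0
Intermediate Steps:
s(O, Y) = 2*O*Y (s(O, Y) = O*Y + O*Y = 2*O*Y)
(21 - 137)*(s(0, 10)/(-63)) = (21 - 137)*((2*0*10)/(-63)) = -0*(-1)/63 = -116*0 = 0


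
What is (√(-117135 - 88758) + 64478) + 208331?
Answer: 272809 + 3*I*√22877 ≈ 2.7281e+5 + 453.75*I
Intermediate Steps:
(√(-117135 - 88758) + 64478) + 208331 = (√(-205893) + 64478) + 208331 = (3*I*√22877 + 64478) + 208331 = (64478 + 3*I*√22877) + 208331 = 272809 + 3*I*√22877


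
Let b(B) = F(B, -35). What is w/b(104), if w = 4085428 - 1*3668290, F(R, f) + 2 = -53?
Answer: -417138/55 ≈ -7584.3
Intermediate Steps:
F(R, f) = -55 (F(R, f) = -2 - 53 = -55)
b(B) = -55
w = 417138 (w = 4085428 - 3668290 = 417138)
w/b(104) = 417138/(-55) = 417138*(-1/55) = -417138/55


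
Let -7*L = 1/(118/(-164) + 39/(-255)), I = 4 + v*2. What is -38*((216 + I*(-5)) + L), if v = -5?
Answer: -398181176/42567 ≈ -9354.2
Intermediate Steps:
I = -6 (I = 4 - 5*2 = 4 - 10 = -6)
L = 6970/42567 (L = -1/(7*(118/(-164) + 39/(-255))) = -1/(7*(118*(-1/164) + 39*(-1/255))) = -1/(7*(-59/82 - 13/85)) = -1/(7*(-6081/6970)) = -1/7*(-6970/6081) = 6970/42567 ≈ 0.16374)
-38*((216 + I*(-5)) + L) = -38*((216 - 6*(-5)) + 6970/42567) = -38*((216 + 30) + 6970/42567) = -38*(246 + 6970/42567) = -38*10478452/42567 = -398181176/42567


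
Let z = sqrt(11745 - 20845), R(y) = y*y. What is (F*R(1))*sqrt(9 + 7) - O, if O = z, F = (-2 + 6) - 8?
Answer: -16 - 10*I*sqrt(91) ≈ -16.0 - 95.394*I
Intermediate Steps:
R(y) = y**2
F = -4 (F = 4 - 8 = -4)
z = 10*I*sqrt(91) (z = sqrt(-9100) = 10*I*sqrt(91) ≈ 95.394*I)
O = 10*I*sqrt(91) ≈ 95.394*I
(F*R(1))*sqrt(9 + 7) - O = (-4*1**2)*sqrt(9 + 7) - 10*I*sqrt(91) = (-4*1)*sqrt(16) - 10*I*sqrt(91) = -4*4 - 10*I*sqrt(91) = -16 - 10*I*sqrt(91)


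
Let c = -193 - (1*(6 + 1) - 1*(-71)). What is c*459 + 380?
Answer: -124009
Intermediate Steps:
c = -271 (c = -193 - (1*7 + 71) = -193 - (7 + 71) = -193 - 1*78 = -193 - 78 = -271)
c*459 + 380 = -271*459 + 380 = -124389 + 380 = -124009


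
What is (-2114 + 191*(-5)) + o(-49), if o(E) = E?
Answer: -3118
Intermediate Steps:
(-2114 + 191*(-5)) + o(-49) = (-2114 + 191*(-5)) - 49 = (-2114 - 955) - 49 = -3069 - 49 = -3118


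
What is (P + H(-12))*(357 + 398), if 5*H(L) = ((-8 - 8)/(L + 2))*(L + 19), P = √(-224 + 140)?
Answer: 8456/5 + 1510*I*√21 ≈ 1691.2 + 6919.7*I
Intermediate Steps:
P = 2*I*√21 (P = √(-84) = 2*I*√21 ≈ 9.1651*I)
H(L) = -16*(19 + L)/(5*(2 + L)) (H(L) = (((-8 - 8)/(L + 2))*(L + 19))/5 = ((-16/(2 + L))*(19 + L))/5 = (-16*(19 + L)/(2 + L))/5 = -16*(19 + L)/(5*(2 + L)))
(P + H(-12))*(357 + 398) = (2*I*√21 + 16*(-19 - 1*(-12))/(5*(2 - 12)))*(357 + 398) = (2*I*√21 + (16/5)*(-19 + 12)/(-10))*755 = (2*I*√21 + (16/5)*(-⅒)*(-7))*755 = (2*I*√21 + 56/25)*755 = (56/25 + 2*I*√21)*755 = 8456/5 + 1510*I*√21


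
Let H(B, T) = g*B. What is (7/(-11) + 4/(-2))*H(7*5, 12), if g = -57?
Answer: 57855/11 ≈ 5259.5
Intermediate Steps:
H(B, T) = -57*B
(7/(-11) + 4/(-2))*H(7*5, 12) = (7/(-11) + 4/(-2))*(-399*5) = (7*(-1/11) + 4*(-½))*(-57*35) = (-7/11 - 2)*(-1995) = -29/11*(-1995) = 57855/11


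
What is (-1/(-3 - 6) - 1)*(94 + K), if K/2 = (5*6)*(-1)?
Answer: -272/9 ≈ -30.222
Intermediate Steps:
K = -60 (K = 2*((5*6)*(-1)) = 2*(30*(-1)) = 2*(-30) = -60)
(-1/(-3 - 6) - 1)*(94 + K) = (-1/(-3 - 6) - 1)*(94 - 60) = (-1/(-9) - 1)*34 = (-1*(-1/9) - 1)*34 = (1/9 - 1)*34 = -8/9*34 = -272/9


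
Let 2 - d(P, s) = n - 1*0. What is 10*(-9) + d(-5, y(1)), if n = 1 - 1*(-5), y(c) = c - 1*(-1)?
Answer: -94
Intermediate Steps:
y(c) = 1 + c (y(c) = c + 1 = 1 + c)
n = 6 (n = 1 + 5 = 6)
d(P, s) = -4 (d(P, s) = 2 - (6 - 1*0) = 2 - (6 + 0) = 2 - 1*6 = 2 - 6 = -4)
10*(-9) + d(-5, y(1)) = 10*(-9) - 4 = -90 - 4 = -94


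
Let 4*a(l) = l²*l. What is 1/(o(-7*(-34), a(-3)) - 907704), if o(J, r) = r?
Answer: -4/3630843 ≈ -1.1017e-6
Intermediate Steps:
a(l) = l³/4 (a(l) = (l²*l)/4 = l³/4)
1/(o(-7*(-34), a(-3)) - 907704) = 1/((¼)*(-3)³ - 907704) = 1/((¼)*(-27) - 907704) = 1/(-27/4 - 907704) = 1/(-3630843/4) = -4/3630843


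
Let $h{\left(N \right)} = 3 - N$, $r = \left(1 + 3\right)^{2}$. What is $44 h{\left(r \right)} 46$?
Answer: $-26312$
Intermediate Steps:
$r = 16$ ($r = 4^{2} = 16$)
$44 h{\left(r \right)} 46 = 44 \left(3 - 16\right) 46 = 44 \left(-13\right) 46 = \left(-572\right) 46 = -26312$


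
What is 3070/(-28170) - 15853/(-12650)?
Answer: 40774351/35635050 ≈ 1.1442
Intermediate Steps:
3070/(-28170) - 15853/(-12650) = 3070*(-1/28170) - 15853*(-1/12650) = -307/2817 + 15853/12650 = 40774351/35635050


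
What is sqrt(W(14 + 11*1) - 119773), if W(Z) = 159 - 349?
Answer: I*sqrt(119963) ≈ 346.36*I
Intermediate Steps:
W(Z) = -190
sqrt(W(14 + 11*1) - 119773) = sqrt(-190 - 119773) = sqrt(-119963) = I*sqrt(119963)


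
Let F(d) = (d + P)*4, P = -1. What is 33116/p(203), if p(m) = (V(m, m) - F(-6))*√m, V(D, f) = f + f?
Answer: 16558*√203/44051 ≈ 5.3555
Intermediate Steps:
F(d) = -4 + 4*d (F(d) = (d - 1)*4 = (-1 + d)*4 = -4 + 4*d)
V(D, f) = 2*f
p(m) = √m*(28 + 2*m) (p(m) = (2*m - (-4 + 4*(-6)))*√m = (2*m - (-4 - 24))*√m = (2*m - 1*(-28))*√m = (2*m + 28)*√m = (28 + 2*m)*√m = √m*(28 + 2*m))
33116/p(203) = 33116/((2*√203*(14 + 203))) = 33116/((2*√203*217)) = 33116/((434*√203)) = 33116*(√203/88102) = 16558*√203/44051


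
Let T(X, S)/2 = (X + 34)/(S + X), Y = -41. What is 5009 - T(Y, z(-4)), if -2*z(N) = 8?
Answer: 225391/45 ≈ 5008.7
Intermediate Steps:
z(N) = -4 (z(N) = -1/2*8 = -4)
T(X, S) = 2*(34 + X)/(S + X) (T(X, S) = 2*((X + 34)/(S + X)) = 2*((34 + X)/(S + X)) = 2*(34 + X)/(S + X))
5009 - T(Y, z(-4)) = 5009 - 2*(34 - 41)/(-4 - 41) = 5009 - 2*(-7)/(-45) = 5009 - 2*(-1)*(-7)/45 = 5009 - 1*14/45 = 5009 - 14/45 = 225391/45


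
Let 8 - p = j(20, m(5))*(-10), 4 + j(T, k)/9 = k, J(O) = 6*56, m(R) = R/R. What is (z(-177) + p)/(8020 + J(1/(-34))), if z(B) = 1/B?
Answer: -46375/1479012 ≈ -0.031355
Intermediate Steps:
m(R) = 1
J(O) = 336
j(T, k) = -36 + 9*k
p = -262 (p = 8 - (-36 + 9*1)*(-10) = 8 - (-36 + 9)*(-10) = 8 - (-27)*(-10) = 8 - 1*270 = 8 - 270 = -262)
(z(-177) + p)/(8020 + J(1/(-34))) = (1/(-177) - 262)/(8020 + 336) = (-1/177 - 262)/8356 = -46375/177*1/8356 = -46375/1479012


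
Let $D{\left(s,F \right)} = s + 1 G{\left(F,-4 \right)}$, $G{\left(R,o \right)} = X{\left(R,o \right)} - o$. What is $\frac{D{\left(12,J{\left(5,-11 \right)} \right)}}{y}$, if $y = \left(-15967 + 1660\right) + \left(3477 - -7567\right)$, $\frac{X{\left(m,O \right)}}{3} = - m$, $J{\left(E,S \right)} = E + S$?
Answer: $- \frac{34}{3263} \approx -0.01042$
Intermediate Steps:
$X{\left(m,O \right)} = - 3 m$ ($X{\left(m,O \right)} = 3 \left(- m\right) = - 3 m$)
$G{\left(R,o \right)} = - o - 3 R$ ($G{\left(R,o \right)} = - 3 R - o = - o - 3 R$)
$D{\left(s,F \right)} = 4 + s - 3 F$ ($D{\left(s,F \right)} = s + 1 \left(\left(-1\right) \left(-4\right) - 3 F\right) = s + 1 \left(4 - 3 F\right) = s - \left(-4 + 3 F\right) = 4 + s - 3 F$)
$y = -3263$ ($y = -14307 + \left(3477 + 7567\right) = -14307 + 11044 = -3263$)
$\frac{D{\left(12,J{\left(5,-11 \right)} \right)}}{y} = \frac{4 + 12 - 3 \left(5 - 11\right)}{-3263} = \left(4 + 12 - -18\right) \left(- \frac{1}{3263}\right) = \left(4 + 12 + 18\right) \left(- \frac{1}{3263}\right) = 34 \left(- \frac{1}{3263}\right) = - \frac{34}{3263}$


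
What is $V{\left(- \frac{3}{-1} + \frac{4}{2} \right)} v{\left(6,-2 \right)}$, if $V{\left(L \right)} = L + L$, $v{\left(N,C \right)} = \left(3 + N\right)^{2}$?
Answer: $810$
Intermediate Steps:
$V{\left(L \right)} = 2 L$
$V{\left(- \frac{3}{-1} + \frac{4}{2} \right)} v{\left(6,-2 \right)} = 2 \left(- \frac{3}{-1} + \frac{4}{2}\right) \left(3 + 6\right)^{2} = 2 \left(\left(-3\right) \left(-1\right) + 4 \cdot \frac{1}{2}\right) 9^{2} = 2 \left(3 + 2\right) 81 = 2 \cdot 5 \cdot 81 = 10 \cdot 81 = 810$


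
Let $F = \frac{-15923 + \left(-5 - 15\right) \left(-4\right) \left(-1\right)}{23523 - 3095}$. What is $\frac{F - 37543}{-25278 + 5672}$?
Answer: $\frac{766944407}{400511368} \approx 1.9149$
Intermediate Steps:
$F = - \frac{16003}{20428}$ ($F = \frac{-15923 + \left(-5 - 15\right) \left(-4\right) \left(-1\right)}{20428} = \left(-15923 + \left(-20\right) \left(-4\right) \left(-1\right)\right) \frac{1}{20428} = \left(-15923 + 80 \left(-1\right)\right) \frac{1}{20428} = \left(-15923 - 80\right) \frac{1}{20428} = \left(-16003\right) \frac{1}{20428} = - \frac{16003}{20428} \approx -0.78339$)
$\frac{F - 37543}{-25278 + 5672} = \frac{- \frac{16003}{20428} - 37543}{-25278 + 5672} = - \frac{766944407}{20428 \left(-19606\right)} = \left(- \frac{766944407}{20428}\right) \left(- \frac{1}{19606}\right) = \frac{766944407}{400511368}$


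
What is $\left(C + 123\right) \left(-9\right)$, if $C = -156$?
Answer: $297$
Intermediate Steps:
$\left(C + 123\right) \left(-9\right) = \left(-156 + 123\right) \left(-9\right) = \left(-33\right) \left(-9\right) = 297$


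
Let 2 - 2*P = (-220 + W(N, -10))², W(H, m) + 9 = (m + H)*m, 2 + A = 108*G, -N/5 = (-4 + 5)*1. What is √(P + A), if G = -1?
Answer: I*√12918/2 ≈ 56.829*I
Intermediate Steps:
N = -5 (N = -5*(-4 + 5) = -5 ≈ -5.0000)
A = -110 (A = -2 + 108*(-1) = -2 - 108 = -110)
W(H, m) = -9 + m*(H + m) (W(H, m) = -9 + (m + H)*m = -9 + (H + m)*m = -9 + m*(H + m))
P = -6239/2 (P = 1 - (-220 + (-9 + (-10)² - 5*(-10)))²/2 = 1 - (-220 + (-9 + 100 + 50))²/2 = 1 - (-220 + 141)²/2 = 1 - ½*(-79)² = 1 - ½*6241 = 1 - 6241/2 = -6239/2 ≈ -3119.5)
√(P + A) = √(-6239/2 - 110) = √(-6459/2) = I*√12918/2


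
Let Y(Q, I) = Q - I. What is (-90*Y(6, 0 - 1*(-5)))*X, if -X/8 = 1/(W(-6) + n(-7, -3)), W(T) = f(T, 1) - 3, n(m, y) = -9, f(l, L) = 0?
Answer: -60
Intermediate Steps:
W(T) = -3 (W(T) = 0 - 3 = -3)
X = 2/3 (X = -8/(-3 - 9) = -8/(-12) = -8*(-1/12) = 2/3 ≈ 0.66667)
(-90*Y(6, 0 - 1*(-5)))*X = -90*(6 - (0 - 1*(-5)))*(2/3) = -90*(6 - (0 + 5))*(2/3) = -90*(6 - 1*5)*(2/3) = -90*(6 - 5)*(2/3) = -90*1*(2/3) = -90*2/3 = -60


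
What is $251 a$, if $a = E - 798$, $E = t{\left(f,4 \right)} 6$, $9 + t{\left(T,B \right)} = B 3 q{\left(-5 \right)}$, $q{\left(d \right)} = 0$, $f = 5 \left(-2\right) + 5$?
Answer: $-213852$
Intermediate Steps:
$f = -5$ ($f = -10 + 5 = -5$)
$t{\left(T,B \right)} = -9$ ($t{\left(T,B \right)} = -9 + B 3 \cdot 0 = -9 + 3 B 0 = -9 + 0 = -9$)
$E = -54$ ($E = \left(-9\right) 6 = -54$)
$a = -852$ ($a = -54 - 798 = -852$)
$251 a = 251 \left(-852\right) = -213852$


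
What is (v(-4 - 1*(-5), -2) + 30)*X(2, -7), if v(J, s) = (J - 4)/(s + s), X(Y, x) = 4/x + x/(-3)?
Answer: 1517/28 ≈ 54.179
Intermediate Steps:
X(Y, x) = 4/x - x/3 (X(Y, x) = 4/x + x*(-1/3) = 4/x - x/3)
v(J, s) = (-4 + J)/(2*s) (v(J, s) = (-4 + J)/((2*s)) = (-4 + J)*(1/(2*s)) = (-4 + J)/(2*s))
(v(-4 - 1*(-5), -2) + 30)*X(2, -7) = ((1/2)*(-4 + (-4 - 1*(-5)))/(-2) + 30)*(4/(-7) - 1/3*(-7)) = ((1/2)*(-1/2)*(-4 + (-4 + 5)) + 30)*(4*(-1/7) + 7/3) = ((1/2)*(-1/2)*(-4 + 1) + 30)*(-4/7 + 7/3) = ((1/2)*(-1/2)*(-3) + 30)*(37/21) = (3/4 + 30)*(37/21) = (123/4)*(37/21) = 1517/28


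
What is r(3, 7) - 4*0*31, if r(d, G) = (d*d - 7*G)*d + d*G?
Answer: -99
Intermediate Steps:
r(d, G) = G*d + d*(d² - 7*G) (r(d, G) = (d² - 7*G)*d + G*d = d*(d² - 7*G) + G*d = G*d + d*(d² - 7*G))
r(3, 7) - 4*0*31 = 3*(3² - 6*7) - 4*0*31 = 3*(9 - 42) + 0*31 = 3*(-33) + 0 = -99 + 0 = -99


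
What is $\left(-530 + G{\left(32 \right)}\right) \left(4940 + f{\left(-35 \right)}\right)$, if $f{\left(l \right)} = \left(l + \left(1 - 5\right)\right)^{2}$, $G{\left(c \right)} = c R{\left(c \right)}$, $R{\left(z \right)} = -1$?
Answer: $-3631082$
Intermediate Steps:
$G{\left(c \right)} = - c$ ($G{\left(c \right)} = c \left(-1\right) = - c$)
$f{\left(l \right)} = \left(-4 + l\right)^{2}$ ($f{\left(l \right)} = \left(l - 4\right)^{2} = \left(-4 + l\right)^{2}$)
$\left(-530 + G{\left(32 \right)}\right) \left(4940 + f{\left(-35 \right)}\right) = \left(-530 - 32\right) \left(4940 + \left(-4 - 35\right)^{2}\right) = \left(-530 - 32\right) \left(4940 + \left(-39\right)^{2}\right) = - 562 \left(4940 + 1521\right) = \left(-562\right) 6461 = -3631082$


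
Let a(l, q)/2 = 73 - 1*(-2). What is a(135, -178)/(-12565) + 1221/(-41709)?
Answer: -1439881/34938239 ≈ -0.041212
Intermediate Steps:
a(l, q) = 150 (a(l, q) = 2*(73 - 1*(-2)) = 2*(73 + 2) = 2*75 = 150)
a(135, -178)/(-12565) + 1221/(-41709) = 150/(-12565) + 1221/(-41709) = 150*(-1/12565) + 1221*(-1/41709) = -30/2513 - 407/13903 = -1439881/34938239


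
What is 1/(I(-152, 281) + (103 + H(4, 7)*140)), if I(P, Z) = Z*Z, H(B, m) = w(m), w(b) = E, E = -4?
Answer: 1/78504 ≈ 1.2738e-5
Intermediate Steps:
w(b) = -4
H(B, m) = -4
I(P, Z) = Z**2
1/(I(-152, 281) + (103 + H(4, 7)*140)) = 1/(281**2 + (103 - 4*140)) = 1/(78961 + (103 - 560)) = 1/(78961 - 457) = 1/78504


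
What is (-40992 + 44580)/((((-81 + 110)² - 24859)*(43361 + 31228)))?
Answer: -26/12981729 ≈ -2.0028e-6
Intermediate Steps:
(-40992 + 44580)/((((-81 + 110)² - 24859)*(43361 + 31228))) = 3588/(((29² - 24859)*74589)) = 3588/(((841 - 24859)*74589)) = 3588/((-24018*74589)) = 3588/(-1791478602) = 3588*(-1/1791478602) = -26/12981729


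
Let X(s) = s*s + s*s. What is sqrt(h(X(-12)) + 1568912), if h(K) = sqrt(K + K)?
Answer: 2*sqrt(392234) ≈ 1252.6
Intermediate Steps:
X(s) = 2*s**2 (X(s) = s**2 + s**2 = 2*s**2)
h(K) = sqrt(2)*sqrt(K) (h(K) = sqrt(2*K) = sqrt(2)*sqrt(K))
sqrt(h(X(-12)) + 1568912) = sqrt(sqrt(2)*sqrt(2*(-12)**2) + 1568912) = sqrt(sqrt(2)*sqrt(2*144) + 1568912) = sqrt(sqrt(2)*sqrt(288) + 1568912) = sqrt(sqrt(2)*(12*sqrt(2)) + 1568912) = sqrt(24 + 1568912) = sqrt(1568936) = 2*sqrt(392234)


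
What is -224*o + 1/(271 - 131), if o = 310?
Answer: -9721599/140 ≈ -69440.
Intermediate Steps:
-224*o + 1/(271 - 131) = -224*310 + 1/(271 - 131) = -69440 + 1/140 = -9721599/140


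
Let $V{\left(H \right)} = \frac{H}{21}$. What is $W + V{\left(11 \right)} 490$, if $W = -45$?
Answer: $\frac{635}{3} \approx 211.67$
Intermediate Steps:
$V{\left(H \right)} = \frac{H}{21}$ ($V{\left(H \right)} = H \frac{1}{21} = \frac{H}{21}$)
$W + V{\left(11 \right)} 490 = -45 + \frac{1}{21} \cdot 11 \cdot 490 = -45 + \frac{11}{21} \cdot 490 = -45 + \frac{770}{3} = \frac{635}{3}$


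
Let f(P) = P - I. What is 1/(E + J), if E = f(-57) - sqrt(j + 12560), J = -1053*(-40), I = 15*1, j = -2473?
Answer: 42048/1768024217 + sqrt(10087)/1768024217 ≈ 2.3839e-5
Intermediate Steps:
I = 15
J = 42120
f(P) = -15 + P (f(P) = P - 1*15 = P - 15 = -15 + P)
E = -72 - sqrt(10087) (E = (-15 - 57) - sqrt(-2473 + 12560) = -72 - sqrt(10087) ≈ -172.43)
1/(E + J) = 1/((-72 - sqrt(10087)) + 42120) = 1/(42048 - sqrt(10087))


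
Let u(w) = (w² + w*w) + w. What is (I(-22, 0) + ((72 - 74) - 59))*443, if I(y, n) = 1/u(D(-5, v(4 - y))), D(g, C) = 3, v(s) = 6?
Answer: -567040/21 ≈ -27002.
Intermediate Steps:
u(w) = w + 2*w² (u(w) = (w² + w²) + w = 2*w² + w = w + 2*w²)
I(y, n) = 1/21 (I(y, n) = 1/(3*(1 + 2*3)) = 1/(3*(1 + 6)) = 1/(3*7) = 1/21)
(I(-22, 0) + ((72 - 74) - 59))*443 = (1/21 + ((72 - 74) - 59))*443 = (1/21 + (-2 - 59))*443 = (1/21 - 61)*443 = -1280/21*443 = -567040/21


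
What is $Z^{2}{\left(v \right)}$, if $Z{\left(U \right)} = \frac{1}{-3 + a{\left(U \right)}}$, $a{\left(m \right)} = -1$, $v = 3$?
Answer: $\frac{1}{16} \approx 0.0625$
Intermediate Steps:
$Z{\left(U \right)} = - \frac{1}{4}$ ($Z{\left(U \right)} = \frac{1}{-3 - 1} = \frac{1}{-4} = - \frac{1}{4}$)
$Z^{2}{\left(v \right)} = \left(- \frac{1}{4}\right)^{2} = \frac{1}{16}$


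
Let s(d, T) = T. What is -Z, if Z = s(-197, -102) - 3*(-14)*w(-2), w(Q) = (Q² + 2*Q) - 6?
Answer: 354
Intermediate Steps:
w(Q) = -6 + Q² + 2*Q
Z = -354 (Z = -102 - 3*(-14)*(-6 + (-2)² + 2*(-2)) = -102 - (-42)*(-6 + 4 - 4) = -102 - (-42)*(-6) = -102 - 1*252 = -102 - 252 = -354)
-Z = -1*(-354) = 354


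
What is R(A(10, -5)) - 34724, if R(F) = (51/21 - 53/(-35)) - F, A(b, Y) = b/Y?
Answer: -1215132/35 ≈ -34718.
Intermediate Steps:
R(F) = 138/35 - F (R(F) = (51*(1/21) - 53*(-1/35)) - F = (17/7 + 53/35) - F = 138/35 - F)
R(A(10, -5)) - 34724 = (138/35 - 10/(-5)) - 34724 = (138/35 - 10*(-1)/5) - 34724 = (138/35 - 1*(-2)) - 34724 = (138/35 + 2) - 34724 = 208/35 - 34724 = -1215132/35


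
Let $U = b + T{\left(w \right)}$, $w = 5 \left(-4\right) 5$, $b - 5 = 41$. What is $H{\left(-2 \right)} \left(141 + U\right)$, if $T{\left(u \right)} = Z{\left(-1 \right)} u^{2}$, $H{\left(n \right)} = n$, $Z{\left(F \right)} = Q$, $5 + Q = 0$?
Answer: $99626$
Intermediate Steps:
$Q = -5$ ($Q = -5 + 0 = -5$)
$Z{\left(F \right)} = -5$
$b = 46$ ($b = 5 + 41 = 46$)
$w = -100$ ($w = \left(-20\right) 5 = -100$)
$T{\left(u \right)} = - 5 u^{2}$
$U = -49954$ ($U = 46 - 5 \left(-100\right)^{2} = 46 - 50000 = -49954$)
$H{\left(-2 \right)} \left(141 + U\right) = - 2 \left(141 - 49954\right) = \left(-2\right) \left(-49813\right) = 99626$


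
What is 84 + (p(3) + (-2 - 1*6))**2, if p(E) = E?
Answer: 109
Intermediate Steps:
84 + (p(3) + (-2 - 1*6))**2 = 84 + (3 + (-2 - 1*6))**2 = 84 + (3 + (-2 - 6))**2 = 84 + (3 - 8)**2 = 84 + (-5)**2 = 84 + 25 = 109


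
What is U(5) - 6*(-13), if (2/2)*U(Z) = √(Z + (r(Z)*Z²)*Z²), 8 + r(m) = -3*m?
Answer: 78 + I*√14370 ≈ 78.0 + 119.87*I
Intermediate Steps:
r(m) = -8 - 3*m
U(Z) = √(Z + Z⁴*(-8 - 3*Z)) (U(Z) = √(Z + ((-8 - 3*Z)*Z²)*Z²) = √(Z + (Z²*(-8 - 3*Z))*Z²) = √(Z + Z⁴*(-8 - 3*Z)))
U(5) - 6*(-13) = √(5*(1 - 1*5³*(8 + 3*5))) - 6*(-13) = √(5*(1 - 1*125*(8 + 15))) + 78 = √(5*(1 - 1*125*23)) + 78 = √(5*(1 - 2875)) + 78 = √(5*(-2874)) + 78 = √(-14370) + 78 = I*√14370 + 78 = 78 + I*√14370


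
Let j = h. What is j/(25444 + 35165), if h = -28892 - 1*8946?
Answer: -37838/60609 ≈ -0.62430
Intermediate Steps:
h = -37838 (h = -28892 - 8946 = -37838)
j = -37838
j/(25444 + 35165) = -37838/(25444 + 35165) = -37838/60609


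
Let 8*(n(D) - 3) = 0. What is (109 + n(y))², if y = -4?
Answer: 12544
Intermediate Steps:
n(D) = 3 (n(D) = 3 + (⅛)*0 = 3 + 0 = 3)
(109 + n(y))² = (109 + 3)² = 112² = 12544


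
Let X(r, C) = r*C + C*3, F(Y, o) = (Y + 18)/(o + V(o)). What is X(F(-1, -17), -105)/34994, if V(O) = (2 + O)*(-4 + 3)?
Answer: 1155/69988 ≈ 0.016503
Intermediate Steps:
V(O) = -2 - O (V(O) = (2 + O)*(-1) = -2 - O)
F(Y, o) = -9 - Y/2 (F(Y, o) = (Y + 18)/(o + (-2 - o)) = (18 + Y)/(-2) = (18 + Y)*(-½) = -9 - Y/2)
X(r, C) = 3*C + C*r (X(r, C) = C*r + 3*C = 3*C + C*r)
X(F(-1, -17), -105)/34994 = -105*(3 + (-9 - ½*(-1)))/34994 = -105*(3 + (-9 + ½))*(1/34994) = -105*(3 - 17/2)*(1/34994) = -105*(-11/2)*(1/34994) = (1155/2)*(1/34994) = 1155/69988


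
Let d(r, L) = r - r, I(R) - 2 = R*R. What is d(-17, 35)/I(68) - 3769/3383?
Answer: -3769/3383 ≈ -1.1141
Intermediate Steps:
I(R) = 2 + R**2 (I(R) = 2 + R*R = 2 + R**2)
d(r, L) = 0
d(-17, 35)/I(68) - 3769/3383 = 0/(2 + 68**2) - 3769/3383 = 0/(2 + 4624) - 3769*1/3383 = 0/4626 - 3769/3383 = 0*(1/4626) - 3769/3383 = 0 - 3769/3383 = -3769/3383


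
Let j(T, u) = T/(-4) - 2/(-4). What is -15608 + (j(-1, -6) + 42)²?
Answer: -220487/16 ≈ -13780.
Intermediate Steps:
j(T, u) = ½ - T/4 (j(T, u) = T*(-¼) - 2*(-¼) = -T/4 + ½ = ½ - T/4)
-15608 + (j(-1, -6) + 42)² = -15608 + ((½ - ¼*(-1)) + 42)² = -15608 + ((½ + ¼) + 42)² = -15608 + (¾ + 42)² = -15608 + (171/4)² = -15608 + 29241/16 = -220487/16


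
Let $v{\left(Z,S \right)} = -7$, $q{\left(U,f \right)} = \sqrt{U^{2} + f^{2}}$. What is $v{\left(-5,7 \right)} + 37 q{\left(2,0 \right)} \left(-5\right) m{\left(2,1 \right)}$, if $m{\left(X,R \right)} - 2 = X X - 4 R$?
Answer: $-747$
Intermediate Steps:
$m{\left(X,R \right)} = 2 + X^{2} - 4 R$ ($m{\left(X,R \right)} = 2 - \left(4 R - X X\right) = 2 - \left(- X^{2} + 4 R\right) = 2 + X^{2} - 4 R$)
$v{\left(-5,7 \right)} + 37 q{\left(2,0 \right)} \left(-5\right) m{\left(2,1 \right)} = -7 + 37 \sqrt{2^{2} + 0^{2}} \left(-5\right) \left(2 + 2^{2} - 4\right) = -7 + 37 \sqrt{4 + 0} \left(-5\right) \left(2 + 4 - 4\right) = -7 + 37 \sqrt{4} \left(-5\right) 2 = -7 + 37 \cdot 2 \left(-5\right) 2 = -7 + 37 \left(\left(-10\right) 2\right) = -7 + 37 \left(-20\right) = -7 - 740 = -747$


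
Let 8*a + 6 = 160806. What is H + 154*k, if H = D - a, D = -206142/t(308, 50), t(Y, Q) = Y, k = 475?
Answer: 8066629/154 ≈ 52381.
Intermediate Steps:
a = 20100 (a = -¾ + (⅛)*160806 = -¾ + 80403/4 = 20100)
D = -103071/154 (D = -206142/308 = -206142*1/308 = -103071/154 ≈ -669.29)
H = -3198471/154 (H = -103071/154 - 1*20100 = -103071/154 - 20100 = -3198471/154 ≈ -20769.)
H + 154*k = -3198471/154 + 154*475 = -3198471/154 + 73150 = 8066629/154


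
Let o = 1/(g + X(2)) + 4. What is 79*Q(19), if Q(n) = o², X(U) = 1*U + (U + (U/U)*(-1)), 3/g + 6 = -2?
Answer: 668656/441 ≈ 1516.2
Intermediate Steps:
g = -3/8 (g = 3/(-6 - 2) = 3/(-8) = 3*(-⅛) = -3/8 ≈ -0.37500)
X(U) = -1 + 2*U (X(U) = U + (U + 1*(-1)) = U + (U - 1) = U + (-1 + U) = -1 + 2*U)
o = 92/21 (o = 1/(-3/8 + (-1 + 2*2)) + 4 = 1/(-3/8 + (-1 + 4)) + 4 = 1/(-3/8 + 3) + 4 = 1/(21/8) + 4 = 8/21 + 4 = 92/21 ≈ 4.3810)
Q(n) = 8464/441 (Q(n) = (92/21)² = 8464/441)
79*Q(19) = 79*(8464/441) = 668656/441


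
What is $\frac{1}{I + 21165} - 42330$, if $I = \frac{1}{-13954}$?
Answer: $- \frac{12501590179016}{295336409} \approx -42330.0$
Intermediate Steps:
$I = - \frac{1}{13954} \approx -7.1664 \cdot 10^{-5}$
$\frac{1}{I + 21165} - 42330 = \frac{1}{- \frac{1}{13954} + 21165} - 42330 = \frac{1}{\frac{295336409}{13954}} - 42330 = \frac{13954}{295336409} - 42330 = - \frac{12501590179016}{295336409}$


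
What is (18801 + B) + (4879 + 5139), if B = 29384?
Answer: 58203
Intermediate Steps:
(18801 + B) + (4879 + 5139) = (18801 + 29384) + (4879 + 5139) = 48185 + 10018 = 58203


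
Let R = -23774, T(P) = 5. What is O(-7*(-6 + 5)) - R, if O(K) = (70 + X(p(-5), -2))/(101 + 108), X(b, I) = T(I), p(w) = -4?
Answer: 4968841/209 ≈ 23774.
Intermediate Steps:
X(b, I) = 5
O(K) = 75/209 (O(K) = (70 + 5)/(101 + 108) = 75/209)
O(-7*(-6 + 5)) - R = 75/209 - 1*(-23774) = 75/209 + 23774 = 4968841/209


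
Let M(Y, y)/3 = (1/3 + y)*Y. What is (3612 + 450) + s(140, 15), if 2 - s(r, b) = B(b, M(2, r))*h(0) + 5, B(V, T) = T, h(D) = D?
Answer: 4059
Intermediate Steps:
M(Y, y) = 3*Y*(⅓ + y) (M(Y, y) = 3*((1/3 + y)*Y) = 3*((⅓ + y)*Y) = 3*(Y*(⅓ + y)) = 3*Y*(⅓ + y))
s(r, b) = -3 (s(r, b) = 2 - ((2*(1 + 3*r))*0 + 5) = 2 - ((2 + 6*r)*0 + 5) = 2 - (0 + 5) = 2 - 1*5 = 2 - 5 = -3)
(3612 + 450) + s(140, 15) = (3612 + 450) - 3 = 4062 - 3 = 4059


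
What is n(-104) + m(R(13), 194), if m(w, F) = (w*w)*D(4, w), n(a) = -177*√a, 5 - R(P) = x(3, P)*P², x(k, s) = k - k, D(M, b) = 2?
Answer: 50 - 354*I*√26 ≈ 50.0 - 1805.1*I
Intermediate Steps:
x(k, s) = 0
R(P) = 5 (R(P) = 5 - 0*P² = 5 - 1*0 = 5 + 0 = 5)
m(w, F) = 2*w² (m(w, F) = (w*w)*2 = w²*2 = 2*w²)
n(-104) + m(R(13), 194) = -354*I*√26 + 2*5² = -354*I*√26 + 2*25 = -354*I*√26 + 50 = 50 - 354*I*√26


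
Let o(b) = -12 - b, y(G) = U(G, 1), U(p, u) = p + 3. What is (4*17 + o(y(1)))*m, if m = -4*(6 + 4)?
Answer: -2080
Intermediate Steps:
U(p, u) = 3 + p
y(G) = 3 + G
m = -40 (m = -4*10 = -40)
(4*17 + o(y(1)))*m = (4*17 + (-12 - (3 + 1)))*(-40) = (68 + (-12 - 1*4))*(-40) = (68 + (-12 - 4))*(-40) = (68 - 16)*(-40) = 52*(-40) = -2080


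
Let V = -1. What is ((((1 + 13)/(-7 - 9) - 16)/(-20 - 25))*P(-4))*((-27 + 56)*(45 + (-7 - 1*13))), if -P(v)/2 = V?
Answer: 2175/4 ≈ 543.75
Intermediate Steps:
P(v) = 2 (P(v) = -2*(-1) = 2)
((((1 + 13)/(-7 - 9) - 16)/(-20 - 25))*P(-4))*((-27 + 56)*(45 + (-7 - 1*13))) = ((((1 + 13)/(-7 - 9) - 16)/(-20 - 25))*2)*((-27 + 56)*(45 + (-7 - 1*13))) = (((14/(-16) - 16)/(-45))*2)*(29*(45 + (-7 - 13))) = (((14*(-1/16) - 16)*(-1/45))*2)*(29*(45 - 20)) = (((-7/8 - 16)*(-1/45))*2)*(29*25) = (-135/8*(-1/45)*2)*725 = ((3/8)*2)*725 = (3/4)*725 = 2175/4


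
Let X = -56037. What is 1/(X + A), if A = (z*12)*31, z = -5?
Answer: -1/57897 ≈ -1.7272e-5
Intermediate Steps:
A = -1860 (A = -5*12*31 = -60*31 = -1860)
1/(X + A) = 1/(-56037 - 1860) = 1/(-57897) = -1/57897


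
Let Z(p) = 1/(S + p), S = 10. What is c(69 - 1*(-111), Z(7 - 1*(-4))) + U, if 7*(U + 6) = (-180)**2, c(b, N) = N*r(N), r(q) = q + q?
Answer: 2038556/441 ≈ 4622.6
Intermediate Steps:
r(q) = 2*q
Z(p) = 1/(10 + p)
c(b, N) = 2*N**2 (c(b, N) = N*(2*N) = 2*N**2)
U = 32358/7 (U = -6 + (1/7)*(-180)**2 = -6 + (1/7)*32400 = -6 + 32400/7 = 32358/7 ≈ 4622.6)
c(69 - 1*(-111), Z(7 - 1*(-4))) + U = 2*(1/(10 + (7 - 1*(-4))))**2 + 32358/7 = 2*(1/(10 + (7 + 4)))**2 + 32358/7 = 2*(1/(10 + 11))**2 + 32358/7 = 2*(1/21)**2 + 32358/7 = 2*(1/441) + 32358/7 = 2/441 + 32358/7 = 2038556/441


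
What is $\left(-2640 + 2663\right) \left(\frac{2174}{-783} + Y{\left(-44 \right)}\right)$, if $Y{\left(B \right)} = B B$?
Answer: $\frac{34815422}{783} \approx 44464.0$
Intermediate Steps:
$Y{\left(B \right)} = B^{2}$
$\left(-2640 + 2663\right) \left(\frac{2174}{-783} + Y{\left(-44 \right)}\right) = \left(-2640 + 2663\right) \left(\frac{2174}{-783} + \left(-44\right)^{2}\right) = 23 \left(2174 \left(- \frac{1}{783}\right) + 1936\right) = 23 \left(- \frac{2174}{783} + 1936\right) = 23 \cdot \frac{1513714}{783} = \frac{34815422}{783}$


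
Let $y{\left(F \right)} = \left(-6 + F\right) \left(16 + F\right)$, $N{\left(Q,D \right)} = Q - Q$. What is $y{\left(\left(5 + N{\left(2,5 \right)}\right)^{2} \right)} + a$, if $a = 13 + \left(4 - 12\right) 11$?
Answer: $704$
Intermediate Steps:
$N{\left(Q,D \right)} = 0$
$a = -75$ ($a = 13 + \left(4 - 12\right) 11 = 13 - 88 = -75$)
$y{\left(\left(5 + N{\left(2,5 \right)}\right)^{2} \right)} + a = \left(-96 + \left(\left(5 + 0\right)^{2}\right)^{2} + 10 \left(5 + 0\right)^{2}\right) - 75 = \left(-96 + \left(5^{2}\right)^{2} + 10 \cdot 5^{2}\right) - 75 = \left(-96 + 25^{2} + 10 \cdot 25\right) - 75 = \left(-96 + 625 + 250\right) - 75 = 779 - 75 = 704$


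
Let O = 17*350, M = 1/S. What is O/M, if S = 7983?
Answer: 47498850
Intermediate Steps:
M = 1/7983 ≈ 0.00012527
O = 5950
O/M = 5950/(1/7983) = 5950*7983 = 47498850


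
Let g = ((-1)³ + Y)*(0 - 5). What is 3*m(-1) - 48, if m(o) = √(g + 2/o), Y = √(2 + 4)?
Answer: -48 + 3*√(3 - 5*√6) ≈ -48.0 + 9.1229*I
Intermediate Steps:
Y = √6 ≈ 2.4495
g = 5 - 5*√6 (g = ((-1)³ + √6)*(0 - 5) = (-1 + √6)*(-5) = 5 - 5*√6 ≈ -7.2475)
m(o) = √(5 - 5*√6 + 2/o) (m(o) = √((5 - 5*√6) + 2/o) = √(5 - 5*√6 + 2/o))
3*m(-1) - 48 = 3*√(5 - 5*√6 + 2/(-1)) - 48 = 3*√(5 - 5*√6 + 2*(-1)) - 48 = 3*√(5 - 5*√6 - 2) - 48 = 3*√(3 - 5*√6) - 48 = -48 + 3*√(3 - 5*√6)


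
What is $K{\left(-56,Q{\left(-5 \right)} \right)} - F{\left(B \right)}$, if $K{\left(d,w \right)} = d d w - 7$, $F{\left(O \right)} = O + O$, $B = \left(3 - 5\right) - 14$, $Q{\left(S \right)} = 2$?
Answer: $6297$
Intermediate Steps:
$B = -16$ ($B = -2 - 14 = -16$)
$F{\left(O \right)} = 2 O$
$K{\left(d,w \right)} = -7 + w d^{2}$ ($K{\left(d,w \right)} = d^{2} w - 7 = w d^{2} - 7 = -7 + w d^{2}$)
$K{\left(-56,Q{\left(-5 \right)} \right)} - F{\left(B \right)} = \left(-7 + 2 \left(-56\right)^{2}\right) - 2 \left(-16\right) = \left(-7 + 2 \cdot 3136\right) - -32 = \left(-7 + 6272\right) + 32 = 6265 + 32 = 6297$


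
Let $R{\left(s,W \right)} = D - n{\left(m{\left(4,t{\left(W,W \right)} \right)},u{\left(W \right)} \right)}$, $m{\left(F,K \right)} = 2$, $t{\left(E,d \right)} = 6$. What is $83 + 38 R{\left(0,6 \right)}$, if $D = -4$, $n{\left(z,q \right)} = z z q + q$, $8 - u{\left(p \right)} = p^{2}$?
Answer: $5251$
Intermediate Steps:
$u{\left(p \right)} = 8 - p^{2}$
$n{\left(z,q \right)} = q + q z^{2}$ ($n{\left(z,q \right)} = z^{2} q + q = q z^{2} + q = q + q z^{2}$)
$R{\left(s,W \right)} = -44 + 5 W^{2}$ ($R{\left(s,W \right)} = -4 - \left(8 - W^{2}\right) \left(1 + 2^{2}\right) = -4 - \left(8 - W^{2}\right) \left(1 + 4\right) = -4 - \left(8 - W^{2}\right) 5 = -4 - \left(40 - 5 W^{2}\right) = -4 + \left(-40 + 5 W^{2}\right) = -44 + 5 W^{2}$)
$83 + 38 R{\left(0,6 \right)} = 83 + 38 \left(-44 + 5 \cdot 6^{2}\right) = 83 + 38 \left(-44 + 5 \cdot 36\right) = 83 + 38 \left(-44 + 180\right) = 83 + 38 \cdot 136 = 83 + 5168 = 5251$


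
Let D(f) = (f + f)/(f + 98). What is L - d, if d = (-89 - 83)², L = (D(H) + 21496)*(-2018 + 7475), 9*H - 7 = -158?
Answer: 5042688842/43 ≈ 1.1727e+8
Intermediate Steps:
H = -151/9 (H = 7/9 + (⅑)*(-158) = 7/9 - 158/9 = -151/9 ≈ -16.778)
D(f) = 2*f/(98 + f) (D(f) = (2*f)/(98 + f) = 2*f/(98 + f))
L = 5043960954/43 (L = (2*(-151/9)/(98 - 151/9) + 21496)*(-2018 + 7475) = (2*(-151/9)/(731/9) + 21496)*5457 = (2*(-151/9)*(9/731) + 21496)*5457 = (-302/731 + 21496)*5457 = (15713274/731)*5457 = 5043960954/43 ≈ 1.1730e+8)
d = 29584 (d = (-172)² = 29584)
L - d = 5043960954/43 - 1*29584 = 5043960954/43 - 29584 = 5042688842/43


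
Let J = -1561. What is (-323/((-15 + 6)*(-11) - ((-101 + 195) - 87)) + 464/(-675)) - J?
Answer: 96677387/62100 ≈ 1556.8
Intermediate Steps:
(-323/((-15 + 6)*(-11) - ((-101 + 195) - 87)) + 464/(-675)) - J = (-323/((-15 + 6)*(-11) - ((-101 + 195) - 87)) + 464/(-675)) - 1*(-1561) = (-323/(-9*(-11) - (94 - 87)) + 464*(-1/675)) + 1561 = (-323/(99 - 1*7) - 464/675) + 1561 = (-323/(99 - 7) - 464/675) + 1561 = (-323/92 - 464/675) + 1561 = -260713/62100 + 1561 = 96677387/62100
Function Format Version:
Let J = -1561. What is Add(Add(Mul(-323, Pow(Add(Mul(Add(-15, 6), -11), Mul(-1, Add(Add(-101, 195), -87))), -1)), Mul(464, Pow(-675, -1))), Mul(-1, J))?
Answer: Rational(96677387, 62100) ≈ 1556.8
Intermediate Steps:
Add(Add(Mul(-323, Pow(Add(Mul(Add(-15, 6), -11), Mul(-1, Add(Add(-101, 195), -87))), -1)), Mul(464, Pow(-675, -1))), Mul(-1, J)) = Add(Add(Mul(-323, Pow(Add(Mul(Add(-15, 6), -11), Mul(-1, Add(Add(-101, 195), -87))), -1)), Mul(464, Pow(-675, -1))), Mul(-1, -1561)) = Add(Add(Mul(-323, Pow(Add(Mul(-9, -11), Mul(-1, Add(94, -87))), -1)), Mul(464, Rational(-1, 675))), 1561) = Add(Add(Mul(-323, Pow(Add(99, Mul(-1, 7)), -1)), Rational(-464, 675)), 1561) = Add(Add(Mul(-323, Pow(Add(99, -7), -1)), Rational(-464, 675)), 1561) = Add(Add(Mul(-323, Pow(92, -1)), Rational(-464, 675)), 1561) = Add(Add(Mul(-323, Rational(1, 92)), Rational(-464, 675)), 1561) = Add(Add(Rational(-323, 92), Rational(-464, 675)), 1561) = Add(Rational(-260713, 62100), 1561) = Rational(96677387, 62100)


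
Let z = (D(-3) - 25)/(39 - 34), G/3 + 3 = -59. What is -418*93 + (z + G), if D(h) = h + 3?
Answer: -39065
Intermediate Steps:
G = -186 (G = -9 + 3*(-59) = -9 - 177 = -186)
D(h) = 3 + h
z = -5 (z = ((3 - 3) - 25)/(39 - 34) = (0 - 25)/5 = -25*1/5 = -5)
-418*93 + (z + G) = -418*93 + (-5 - 186) = -38874 - 191 = -39065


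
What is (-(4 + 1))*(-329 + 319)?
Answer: 50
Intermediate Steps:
(-(4 + 1))*(-329 + 319) = -1*5*(-10) = -5*(-10) = 50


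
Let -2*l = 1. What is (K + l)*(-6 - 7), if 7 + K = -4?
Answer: 299/2 ≈ 149.50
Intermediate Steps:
K = -11 (K = -7 - 4 = -11)
l = -½ (l = -½*1 = -½ ≈ -0.50000)
(K + l)*(-6 - 7) = (-11 - ½)*(-6 - 7) = -23/2*(-13) = 299/2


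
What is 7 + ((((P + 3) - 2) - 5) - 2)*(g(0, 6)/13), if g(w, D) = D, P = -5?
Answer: 25/13 ≈ 1.9231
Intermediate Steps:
7 + ((((P + 3) - 2) - 5) - 2)*(g(0, 6)/13) = 7 + ((((-5 + 3) - 2) - 5) - 2)*(6/13) = 7 + (((-2 - 2) - 5) - 2)*(6*(1/13)) = 7 + ((-4 - 5) - 2)*(6/13) = 7 + (-9 - 2)*(6/13) = 7 - 11*6/13 = 7 - 66/13 = 25/13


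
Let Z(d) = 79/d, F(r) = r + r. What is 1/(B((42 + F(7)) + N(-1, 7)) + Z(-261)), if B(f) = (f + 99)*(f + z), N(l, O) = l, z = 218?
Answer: 261/10972883 ≈ 2.3786e-5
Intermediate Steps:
F(r) = 2*r
B(f) = (99 + f)*(218 + f) (B(f) = (f + 99)*(f + 218) = (99 + f)*(218 + f))
1/(B((42 + F(7)) + N(-1, 7)) + Z(-261)) = 1/((21582 + ((42 + 2*7) - 1)² + 317*((42 + 2*7) - 1)) + 79/(-261)) = 1/((21582 + ((42 + 14) - 1)² + 317*((42 + 14) - 1)) + 79*(-1/261)) = 1/((21582 + (56 - 1)² + 317*(56 - 1)) - 79/261) = 1/((21582 + 55² + 317*55) - 79/261) = 1/((21582 + 3025 + 17435) - 79/261) = 1/(42042 - 79/261) = 1/(10972883/261) = 261/10972883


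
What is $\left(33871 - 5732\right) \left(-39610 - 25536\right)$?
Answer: $-1833143294$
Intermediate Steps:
$\left(33871 - 5732\right) \left(-39610 - 25536\right) = 28139 \left(-39610 - 25536\right) = 28139 \left(-65146\right) = -1833143294$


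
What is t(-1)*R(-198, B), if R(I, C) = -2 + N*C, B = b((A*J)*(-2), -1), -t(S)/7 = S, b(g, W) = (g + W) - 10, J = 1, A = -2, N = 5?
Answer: -259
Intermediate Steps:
b(g, W) = -10 + W + g (b(g, W) = (W + g) - 10 = -10 + W + g)
t(S) = -7*S
B = -7 (B = -10 - 1 - 2*1*(-2) = -10 - 1 - 2*(-2) = -10 - 1 + 4 = -7)
R(I, C) = -2 + 5*C
t(-1)*R(-198, B) = (-7*(-1))*(-2 + 5*(-7)) = 7*(-2 - 35) = 7*(-37) = -259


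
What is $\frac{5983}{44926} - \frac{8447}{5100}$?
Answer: $- \frac{174488311}{114561300} \approx -1.5231$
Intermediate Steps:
$\frac{5983}{44926} - \frac{8447}{5100} = - \frac{174488311}{114561300}$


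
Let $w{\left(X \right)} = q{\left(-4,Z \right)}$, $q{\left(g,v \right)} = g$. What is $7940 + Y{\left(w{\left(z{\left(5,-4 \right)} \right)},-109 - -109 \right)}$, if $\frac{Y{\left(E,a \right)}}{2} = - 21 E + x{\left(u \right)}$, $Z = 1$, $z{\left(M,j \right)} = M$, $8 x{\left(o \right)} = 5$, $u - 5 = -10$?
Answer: $\frac{32437}{4} \approx 8109.3$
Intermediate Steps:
$u = -5$ ($u = 5 - 10 = -5$)
$x{\left(o \right)} = \frac{5}{8}$ ($x{\left(o \right)} = \frac{1}{8} \cdot 5 = \frac{5}{8}$)
$w{\left(X \right)} = -4$
$Y{\left(E,a \right)} = \frac{5}{4} - 42 E$ ($Y{\left(E,a \right)} = 2 \left(- 21 E + \frac{5}{8}\right) = 2 \left(\frac{5}{8} - 21 E\right) = \frac{5}{4} - 42 E$)
$7940 + Y{\left(w{\left(z{\left(5,-4 \right)} \right)},-109 - -109 \right)} = 7940 + \left(\frac{5}{4} - -168\right) = 7940 + \left(\frac{5}{4} + 168\right) = 7940 + \frac{677}{4} = \frac{32437}{4}$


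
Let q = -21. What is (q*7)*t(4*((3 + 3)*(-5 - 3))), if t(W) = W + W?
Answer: 56448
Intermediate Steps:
t(W) = 2*W
(q*7)*t(4*((3 + 3)*(-5 - 3))) = (-21*7)*(2*(4*((3 + 3)*(-5 - 3)))) = -294*4*(6*(-8)) = -294*4*(-48) = -294*(-192) = -147*(-384) = 56448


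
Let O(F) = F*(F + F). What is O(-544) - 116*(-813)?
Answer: 686180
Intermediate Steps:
O(F) = 2*F**2 (O(F) = F*(2*F) = 2*F**2)
O(-544) - 116*(-813) = 2*(-544)**2 - 116*(-813) = 2*295936 - 1*(-94308) = 591872 + 94308 = 686180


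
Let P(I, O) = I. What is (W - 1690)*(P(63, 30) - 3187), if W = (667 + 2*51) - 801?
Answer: 5379528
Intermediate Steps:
W = -32 (W = (667 + 102) - 801 = 769 - 801 = -32)
(W - 1690)*(P(63, 30) - 3187) = (-32 - 1690)*(63 - 3187) = -1722*(-3124) = 5379528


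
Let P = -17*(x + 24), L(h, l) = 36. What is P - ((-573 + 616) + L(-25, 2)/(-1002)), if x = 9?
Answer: -100862/167 ≈ -603.96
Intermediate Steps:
P = -561 (P = -17*(9 + 24) = -17*33 = -561)
P - ((-573 + 616) + L(-25, 2)/(-1002)) = -561 - ((-573 + 616) + 36/(-1002)) = -561 - (43 + 36*(-1/1002)) = -561 - (43 - 6/167) = -561 - 1*7175/167 = -561 - 7175/167 = -100862/167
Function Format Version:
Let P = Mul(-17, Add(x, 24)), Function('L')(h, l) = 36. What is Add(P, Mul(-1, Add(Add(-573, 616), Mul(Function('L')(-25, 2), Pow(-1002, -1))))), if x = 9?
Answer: Rational(-100862, 167) ≈ -603.96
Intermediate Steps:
P = -561 (P = Mul(-17, Add(9, 24)) = Mul(-17, 33) = -561)
Add(P, Mul(-1, Add(Add(-573, 616), Mul(Function('L')(-25, 2), Pow(-1002, -1))))) = Add(-561, Mul(-1, Add(Add(-573, 616), Mul(36, Pow(-1002, -1))))) = Add(-561, Mul(-1, Add(43, Mul(36, Rational(-1, 1002))))) = Add(-561, Mul(-1, Add(43, Rational(-6, 167)))) = Add(-561, Mul(-1, Rational(7175, 167))) = Add(-561, Rational(-7175, 167)) = Rational(-100862, 167)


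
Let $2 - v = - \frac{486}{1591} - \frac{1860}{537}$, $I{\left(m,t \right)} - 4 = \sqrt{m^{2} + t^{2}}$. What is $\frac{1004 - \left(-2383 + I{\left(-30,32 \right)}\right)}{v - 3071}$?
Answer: $- \frac{963441187}{872944027} + \frac{569578 \sqrt{481}}{872944027} \approx -1.0894$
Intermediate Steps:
$I{\left(m,t \right)} = 4 + \sqrt{m^{2} + t^{2}}$
$v = \frac{1642992}{284789}$ ($v = 2 - \left(- \frac{486}{1591} - \frac{1860}{537}\right) = 2 - \left(\left(-486\right) \frac{1}{1591} - \frac{620}{179}\right) = 2 - \left(- \frac{486}{1591} - \frac{620}{179}\right) = 2 - - \frac{1073414}{284789} = 2 + \frac{1073414}{284789} = \frac{1642992}{284789} \approx 5.7692$)
$\frac{1004 - \left(-2383 + I{\left(-30,32 \right)}\right)}{v - 3071} = \frac{1004 + \left(2383 - \left(4 + \sqrt{\left(-30\right)^{2} + 32^{2}}\right)\right)}{\frac{1642992}{284789} - 3071} = \frac{1004 + \left(2383 - \left(4 + \sqrt{900 + 1024}\right)\right)}{- \frac{872944027}{284789}} = \left(1004 + \left(2383 - \left(4 + \sqrt{1924}\right)\right)\right) \left(- \frac{284789}{872944027}\right) = \left(1004 + \left(2383 - \left(4 + 2 \sqrt{481}\right)\right)\right) \left(- \frac{284789}{872944027}\right) = \left(1004 + \left(2379 - 2 \sqrt{481}\right)\right) \left(- \frac{284789}{872944027}\right) = \left(3383 - 2 \sqrt{481}\right) \left(- \frac{284789}{872944027}\right) = - \frac{963441187}{872944027} + \frac{569578 \sqrt{481}}{872944027}$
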